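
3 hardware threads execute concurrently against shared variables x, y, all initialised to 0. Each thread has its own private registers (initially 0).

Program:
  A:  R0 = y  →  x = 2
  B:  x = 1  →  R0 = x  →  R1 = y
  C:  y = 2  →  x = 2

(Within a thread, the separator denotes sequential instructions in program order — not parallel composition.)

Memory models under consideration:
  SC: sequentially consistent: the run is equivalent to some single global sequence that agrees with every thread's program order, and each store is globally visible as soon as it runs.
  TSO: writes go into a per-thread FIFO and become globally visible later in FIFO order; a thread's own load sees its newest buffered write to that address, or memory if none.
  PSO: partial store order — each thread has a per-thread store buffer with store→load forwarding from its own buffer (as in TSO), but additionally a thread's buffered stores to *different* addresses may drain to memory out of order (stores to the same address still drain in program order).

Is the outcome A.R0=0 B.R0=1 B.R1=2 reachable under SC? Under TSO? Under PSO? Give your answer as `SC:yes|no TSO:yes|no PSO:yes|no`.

outcome vector order: (A.R0,B.R0,B.R1)
under SC → 010; 012; 020; 022; 210; 212; 222
under TSO → 010; 012; 020; 022; 210; 212; 222
under PSO → 010; 012; 020; 022; 210; 212; 220; 222
target 012 ∈ {SC,TSO,PSO}

SC:yes TSO:yes PSO:yes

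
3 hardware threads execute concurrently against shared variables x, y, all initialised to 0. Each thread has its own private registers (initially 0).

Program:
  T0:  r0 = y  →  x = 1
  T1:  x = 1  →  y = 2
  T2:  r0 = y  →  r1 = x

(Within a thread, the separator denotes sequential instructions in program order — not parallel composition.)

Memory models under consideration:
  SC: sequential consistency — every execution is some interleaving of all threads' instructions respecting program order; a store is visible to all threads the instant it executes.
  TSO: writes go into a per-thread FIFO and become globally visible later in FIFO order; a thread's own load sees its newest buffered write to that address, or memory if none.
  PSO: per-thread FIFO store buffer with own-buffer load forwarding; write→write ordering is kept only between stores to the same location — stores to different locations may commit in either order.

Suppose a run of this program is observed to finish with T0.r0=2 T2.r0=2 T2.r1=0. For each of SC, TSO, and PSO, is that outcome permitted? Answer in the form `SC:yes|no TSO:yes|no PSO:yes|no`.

outcome vector order: (T0.r0,T2.r0,T2.r1)
SC: 6 outcomes — {(0,0,0), (0,0,1), (0,2,1), (2,0,0), (2,0,1), (2,2,1)}
TSO: 6 outcomes — {(0,0,0), (0,0,1), (0,2,1), (2,0,0), (2,0,1), (2,2,1)}
PSO: 8 outcomes — {(0,0,0), (0,0,1), (0,2,0), (0,2,1), (2,0,0), (2,0,1), (2,2,0), (2,2,1)}
target (2,2,0) ∈ {PSO}

SC:no TSO:no PSO:yes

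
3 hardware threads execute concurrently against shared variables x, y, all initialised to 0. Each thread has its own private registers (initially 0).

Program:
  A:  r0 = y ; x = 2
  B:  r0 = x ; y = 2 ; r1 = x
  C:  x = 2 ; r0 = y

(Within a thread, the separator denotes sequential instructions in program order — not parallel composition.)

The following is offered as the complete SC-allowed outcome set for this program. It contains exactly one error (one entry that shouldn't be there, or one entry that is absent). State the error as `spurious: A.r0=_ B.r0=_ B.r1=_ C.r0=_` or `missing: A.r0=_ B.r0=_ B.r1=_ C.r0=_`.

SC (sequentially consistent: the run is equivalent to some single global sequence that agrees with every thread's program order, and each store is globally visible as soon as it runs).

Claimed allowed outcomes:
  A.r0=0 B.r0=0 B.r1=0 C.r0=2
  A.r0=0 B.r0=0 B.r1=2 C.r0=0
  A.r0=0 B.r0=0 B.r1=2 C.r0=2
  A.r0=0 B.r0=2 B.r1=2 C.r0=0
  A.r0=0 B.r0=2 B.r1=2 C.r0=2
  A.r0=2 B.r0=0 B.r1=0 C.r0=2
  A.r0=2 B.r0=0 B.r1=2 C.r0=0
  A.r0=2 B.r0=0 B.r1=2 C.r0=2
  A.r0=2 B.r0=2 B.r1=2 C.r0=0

missing: A.r0=2 B.r0=2 B.r1=2 C.r0=2

outcome vector order: (A.r0,B.r0,B.r1,C.r0)
under SC → <0 0 0 2>; <0 0 2 0>; <0 0 2 2>; <0 2 2 0>; <0 2 2 2>; <2 0 0 2>; <2 0 2 0>; <2 0 2 2>; <2 2 2 0>; <2 2 2 2>
SC∖claimed = {<2 2 2 2>}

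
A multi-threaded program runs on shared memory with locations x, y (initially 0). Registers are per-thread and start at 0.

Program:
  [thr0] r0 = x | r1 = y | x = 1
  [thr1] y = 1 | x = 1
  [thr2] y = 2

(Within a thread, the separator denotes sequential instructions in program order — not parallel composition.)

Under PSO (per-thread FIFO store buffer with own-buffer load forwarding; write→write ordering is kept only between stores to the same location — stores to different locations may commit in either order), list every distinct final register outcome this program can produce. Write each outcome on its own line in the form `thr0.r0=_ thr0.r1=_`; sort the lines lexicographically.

thr0.r0=0 thr0.r1=0
thr0.r0=0 thr0.r1=1
thr0.r0=0 thr0.r1=2
thr0.r0=1 thr0.r1=0
thr0.r0=1 thr0.r1=1
thr0.r0=1 thr0.r1=2

outcome vector order: (thr0.r0,thr0.r1)
|PSO outcomes| = 6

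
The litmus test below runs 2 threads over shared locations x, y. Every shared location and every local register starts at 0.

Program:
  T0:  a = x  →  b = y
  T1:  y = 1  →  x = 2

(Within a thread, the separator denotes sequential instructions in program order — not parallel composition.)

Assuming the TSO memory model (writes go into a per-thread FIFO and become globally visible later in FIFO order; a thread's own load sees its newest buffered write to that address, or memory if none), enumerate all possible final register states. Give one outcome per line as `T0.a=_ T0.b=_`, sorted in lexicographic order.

T0.a=0 T0.b=0
T0.a=0 T0.b=1
T0.a=2 T0.b=1

outcome vector order: (T0.a,T0.b)
|TSO outcomes| = 3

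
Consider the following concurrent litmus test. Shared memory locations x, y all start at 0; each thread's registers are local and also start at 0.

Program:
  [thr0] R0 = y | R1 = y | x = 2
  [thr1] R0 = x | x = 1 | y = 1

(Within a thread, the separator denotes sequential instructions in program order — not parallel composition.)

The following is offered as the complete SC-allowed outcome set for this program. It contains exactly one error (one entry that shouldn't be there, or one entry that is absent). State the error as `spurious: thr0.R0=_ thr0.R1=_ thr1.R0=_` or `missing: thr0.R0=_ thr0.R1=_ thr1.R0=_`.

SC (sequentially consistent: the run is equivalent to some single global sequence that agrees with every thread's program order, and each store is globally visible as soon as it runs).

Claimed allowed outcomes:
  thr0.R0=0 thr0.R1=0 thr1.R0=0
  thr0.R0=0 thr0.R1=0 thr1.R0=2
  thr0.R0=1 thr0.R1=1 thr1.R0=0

outcome vector order: (thr0.R0,thr0.R1,thr1.R0)
SC (4): 000; 002; 010; 110
SC∖claimed = {010}

missing: thr0.R0=0 thr0.R1=1 thr1.R0=0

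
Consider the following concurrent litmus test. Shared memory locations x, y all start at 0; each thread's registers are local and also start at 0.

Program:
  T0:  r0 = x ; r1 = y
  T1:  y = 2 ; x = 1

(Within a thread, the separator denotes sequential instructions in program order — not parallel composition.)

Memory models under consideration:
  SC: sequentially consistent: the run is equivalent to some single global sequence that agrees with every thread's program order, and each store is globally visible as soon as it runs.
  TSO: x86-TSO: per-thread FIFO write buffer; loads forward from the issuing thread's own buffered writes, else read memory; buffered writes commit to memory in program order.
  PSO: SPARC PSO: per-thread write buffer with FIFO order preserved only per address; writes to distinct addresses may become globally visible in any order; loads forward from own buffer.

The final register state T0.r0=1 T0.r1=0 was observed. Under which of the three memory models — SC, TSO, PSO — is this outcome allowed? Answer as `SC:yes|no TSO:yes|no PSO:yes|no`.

SC:no TSO:no PSO:yes

outcome vector order: (T0.r0,T0.r1)
SC (3): <0 0>; <0 2>; <1 2>
TSO (3): <0 0>; <0 2>; <1 2>
PSO (4): <0 0>; <0 2>; <1 0>; <1 2>
target <1 0> ∈ {PSO}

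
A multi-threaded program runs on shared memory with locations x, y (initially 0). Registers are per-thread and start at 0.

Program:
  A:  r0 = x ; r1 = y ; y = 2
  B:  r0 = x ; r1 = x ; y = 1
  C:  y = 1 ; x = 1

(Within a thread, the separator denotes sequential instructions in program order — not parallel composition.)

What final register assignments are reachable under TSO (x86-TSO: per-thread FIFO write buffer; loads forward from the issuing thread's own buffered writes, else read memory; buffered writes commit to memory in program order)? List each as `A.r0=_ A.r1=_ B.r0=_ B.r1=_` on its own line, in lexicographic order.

A.r0=0 A.r1=0 B.r0=0 B.r1=0
A.r0=0 A.r1=0 B.r0=0 B.r1=1
A.r0=0 A.r1=0 B.r0=1 B.r1=1
A.r0=0 A.r1=1 B.r0=0 B.r1=0
A.r0=0 A.r1=1 B.r0=0 B.r1=1
A.r0=0 A.r1=1 B.r0=1 B.r1=1
A.r0=1 A.r1=1 B.r0=0 B.r1=0
A.r0=1 A.r1=1 B.r0=0 B.r1=1
A.r0=1 A.r1=1 B.r0=1 B.r1=1

outcome vector order: (A.r0,A.r1,B.r0,B.r1)
|TSO outcomes| = 9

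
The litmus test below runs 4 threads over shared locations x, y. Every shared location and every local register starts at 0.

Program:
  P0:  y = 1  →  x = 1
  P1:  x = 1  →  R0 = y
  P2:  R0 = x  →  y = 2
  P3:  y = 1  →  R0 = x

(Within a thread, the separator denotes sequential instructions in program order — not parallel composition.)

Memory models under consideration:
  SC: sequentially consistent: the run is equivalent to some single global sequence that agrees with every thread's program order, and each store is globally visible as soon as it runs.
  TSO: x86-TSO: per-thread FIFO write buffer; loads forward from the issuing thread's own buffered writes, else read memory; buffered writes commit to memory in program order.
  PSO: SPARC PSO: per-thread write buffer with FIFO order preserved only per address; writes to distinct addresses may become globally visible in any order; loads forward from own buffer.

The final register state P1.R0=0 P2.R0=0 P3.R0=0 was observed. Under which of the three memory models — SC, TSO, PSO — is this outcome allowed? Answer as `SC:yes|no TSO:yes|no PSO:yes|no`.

SC:no TSO:yes PSO:yes

outcome vector order: (P1.R0,P2.R0,P3.R0)
SC: 10 outcomes — {(0,0,1) (0,1,1) (1,0,0) (1,0,1) (1,1,0) (1,1,1) (2,0,0) (2,0,1) (2,1,0) (2,1,1)}
TSO: 12 outcomes — {(0,0,0) (0,0,1) (0,1,0) (0,1,1) (1,0,0) (1,0,1) (1,1,0) (1,1,1) (2,0,0) (2,0,1) (2,1,0) (2,1,1)}
PSO: 12 outcomes — {(0,0,0) (0,0,1) (0,1,0) (0,1,1) (1,0,0) (1,0,1) (1,1,0) (1,1,1) (2,0,0) (2,0,1) (2,1,0) (2,1,1)}
target (0,0,0) ∈ {TSO,PSO}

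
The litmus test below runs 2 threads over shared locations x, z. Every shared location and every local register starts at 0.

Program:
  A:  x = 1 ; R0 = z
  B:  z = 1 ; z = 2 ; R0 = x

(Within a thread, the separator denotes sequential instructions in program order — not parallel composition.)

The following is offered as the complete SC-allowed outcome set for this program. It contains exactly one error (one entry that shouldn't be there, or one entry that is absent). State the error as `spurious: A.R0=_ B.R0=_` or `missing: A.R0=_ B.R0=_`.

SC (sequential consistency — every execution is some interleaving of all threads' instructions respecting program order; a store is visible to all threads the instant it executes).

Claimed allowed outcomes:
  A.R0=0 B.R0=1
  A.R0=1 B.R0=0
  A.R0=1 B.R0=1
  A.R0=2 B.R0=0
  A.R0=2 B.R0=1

outcome vector order: (A.R0,B.R0)
SC: 4 outcomes — {(0,1), (1,1), (2,0), (2,1)}
claimed∖SC = {(1,0)}

spurious: A.R0=1 B.R0=0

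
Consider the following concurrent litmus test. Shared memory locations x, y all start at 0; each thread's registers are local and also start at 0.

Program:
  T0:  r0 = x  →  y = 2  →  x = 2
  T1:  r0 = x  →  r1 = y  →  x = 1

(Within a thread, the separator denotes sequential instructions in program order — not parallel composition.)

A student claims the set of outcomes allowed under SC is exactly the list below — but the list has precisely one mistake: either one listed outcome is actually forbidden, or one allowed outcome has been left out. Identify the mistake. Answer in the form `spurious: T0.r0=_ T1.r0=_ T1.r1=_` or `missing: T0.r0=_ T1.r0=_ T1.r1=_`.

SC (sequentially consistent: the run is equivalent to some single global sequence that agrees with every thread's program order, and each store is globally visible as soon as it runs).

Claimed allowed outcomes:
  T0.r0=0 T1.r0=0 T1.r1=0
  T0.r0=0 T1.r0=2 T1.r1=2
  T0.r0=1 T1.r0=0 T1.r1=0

outcome vector order: (T0.r0,T1.r0,T1.r1)
[SC] allowed = {0/0/0; 0/0/2; 0/2/2; 1/0/0}
SC∖claimed = {0/0/2}

missing: T0.r0=0 T1.r0=0 T1.r1=2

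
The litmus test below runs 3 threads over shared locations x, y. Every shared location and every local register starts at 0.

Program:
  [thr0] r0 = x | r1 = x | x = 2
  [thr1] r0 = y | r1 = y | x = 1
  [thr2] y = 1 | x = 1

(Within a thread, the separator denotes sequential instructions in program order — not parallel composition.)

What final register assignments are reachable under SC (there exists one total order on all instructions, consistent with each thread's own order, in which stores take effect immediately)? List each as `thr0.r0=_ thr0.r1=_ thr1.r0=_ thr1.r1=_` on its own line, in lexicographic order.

thr0.r0=0 thr0.r1=0 thr1.r0=0 thr1.r1=0
thr0.r0=0 thr0.r1=0 thr1.r0=0 thr1.r1=1
thr0.r0=0 thr0.r1=0 thr1.r0=1 thr1.r1=1
thr0.r0=0 thr0.r1=1 thr1.r0=0 thr1.r1=0
thr0.r0=0 thr0.r1=1 thr1.r0=0 thr1.r1=1
thr0.r0=0 thr0.r1=1 thr1.r0=1 thr1.r1=1
thr0.r0=1 thr0.r1=1 thr1.r0=0 thr1.r1=0
thr0.r0=1 thr0.r1=1 thr1.r0=0 thr1.r1=1
thr0.r0=1 thr0.r1=1 thr1.r0=1 thr1.r1=1

outcome vector order: (thr0.r0,thr0.r1,thr1.r0,thr1.r1)
|SC outcomes| = 9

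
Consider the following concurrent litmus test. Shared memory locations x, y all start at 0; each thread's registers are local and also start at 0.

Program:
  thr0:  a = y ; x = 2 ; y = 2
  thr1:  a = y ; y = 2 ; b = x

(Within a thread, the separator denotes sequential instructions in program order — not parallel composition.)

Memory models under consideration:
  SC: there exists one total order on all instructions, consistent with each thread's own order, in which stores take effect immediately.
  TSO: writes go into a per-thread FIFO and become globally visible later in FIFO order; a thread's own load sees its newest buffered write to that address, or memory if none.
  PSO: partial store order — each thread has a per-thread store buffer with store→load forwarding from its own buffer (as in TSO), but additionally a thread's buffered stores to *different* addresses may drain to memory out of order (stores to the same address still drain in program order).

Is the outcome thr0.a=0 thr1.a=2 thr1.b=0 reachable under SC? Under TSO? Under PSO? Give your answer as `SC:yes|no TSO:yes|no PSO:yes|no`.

outcome vector order: (thr0.a,thr1.a,thr1.b)
under SC → 0/0/0; 0/0/2; 0/2/2; 2/0/0; 2/0/2
under TSO → 0/0/0; 0/0/2; 0/2/2; 2/0/0; 2/0/2
under PSO → 0/0/0; 0/0/2; 0/2/0; 0/2/2; 2/0/0; 2/0/2
target 0/2/0 ∈ {PSO}

SC:no TSO:no PSO:yes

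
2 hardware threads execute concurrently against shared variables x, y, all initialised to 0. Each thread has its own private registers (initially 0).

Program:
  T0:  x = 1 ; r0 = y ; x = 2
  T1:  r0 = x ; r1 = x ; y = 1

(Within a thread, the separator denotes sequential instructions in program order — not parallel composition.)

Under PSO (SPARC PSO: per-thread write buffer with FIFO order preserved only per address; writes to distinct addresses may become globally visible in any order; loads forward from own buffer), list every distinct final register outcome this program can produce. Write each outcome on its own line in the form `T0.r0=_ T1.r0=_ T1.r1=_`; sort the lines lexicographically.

outcome vector order: (T0.r0,T1.r0,T1.r1)
|PSO outcomes| = 9

T0.r0=0 T1.r0=0 T1.r1=0
T0.r0=0 T1.r0=0 T1.r1=1
T0.r0=0 T1.r0=0 T1.r1=2
T0.r0=0 T1.r0=1 T1.r1=1
T0.r0=0 T1.r0=1 T1.r1=2
T0.r0=0 T1.r0=2 T1.r1=2
T0.r0=1 T1.r0=0 T1.r1=0
T0.r0=1 T1.r0=0 T1.r1=1
T0.r0=1 T1.r0=1 T1.r1=1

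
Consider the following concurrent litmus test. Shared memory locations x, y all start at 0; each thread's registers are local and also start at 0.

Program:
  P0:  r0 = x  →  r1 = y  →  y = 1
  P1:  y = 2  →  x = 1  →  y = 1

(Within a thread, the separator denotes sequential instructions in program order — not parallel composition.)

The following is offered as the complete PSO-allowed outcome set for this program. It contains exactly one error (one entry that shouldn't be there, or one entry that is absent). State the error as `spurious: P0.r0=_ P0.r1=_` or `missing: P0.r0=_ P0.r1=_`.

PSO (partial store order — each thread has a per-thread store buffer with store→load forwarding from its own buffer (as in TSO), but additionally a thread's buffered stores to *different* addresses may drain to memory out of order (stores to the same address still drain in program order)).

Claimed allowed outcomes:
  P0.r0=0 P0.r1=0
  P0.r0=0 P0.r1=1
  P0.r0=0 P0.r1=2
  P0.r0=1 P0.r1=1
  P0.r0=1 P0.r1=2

missing: P0.r0=1 P0.r1=0

outcome vector order: (P0.r0,P0.r1)
PSO (6): <0 0>; <0 1>; <0 2>; <1 0>; <1 1>; <1 2>
PSO∖claimed = {<1 0>}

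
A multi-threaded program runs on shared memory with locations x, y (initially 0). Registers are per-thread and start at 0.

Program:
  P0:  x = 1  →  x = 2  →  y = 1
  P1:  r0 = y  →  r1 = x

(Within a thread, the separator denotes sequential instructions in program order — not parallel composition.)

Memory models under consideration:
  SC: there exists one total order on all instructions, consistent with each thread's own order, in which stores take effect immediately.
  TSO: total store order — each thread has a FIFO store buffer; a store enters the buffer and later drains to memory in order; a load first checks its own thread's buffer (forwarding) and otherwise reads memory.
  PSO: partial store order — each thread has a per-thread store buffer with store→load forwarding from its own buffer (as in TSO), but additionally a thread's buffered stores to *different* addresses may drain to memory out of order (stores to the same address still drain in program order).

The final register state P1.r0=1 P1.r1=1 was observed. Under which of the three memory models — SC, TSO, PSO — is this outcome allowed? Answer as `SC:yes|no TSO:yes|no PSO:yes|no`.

SC:no TSO:no PSO:yes

outcome vector order: (P1.r0,P1.r1)
SC (4): (0,0); (0,1); (0,2); (1,2)
TSO (4): (0,0); (0,1); (0,2); (1,2)
PSO (6): (0,0); (0,1); (0,2); (1,0); (1,1); (1,2)
target (1,1) ∈ {PSO}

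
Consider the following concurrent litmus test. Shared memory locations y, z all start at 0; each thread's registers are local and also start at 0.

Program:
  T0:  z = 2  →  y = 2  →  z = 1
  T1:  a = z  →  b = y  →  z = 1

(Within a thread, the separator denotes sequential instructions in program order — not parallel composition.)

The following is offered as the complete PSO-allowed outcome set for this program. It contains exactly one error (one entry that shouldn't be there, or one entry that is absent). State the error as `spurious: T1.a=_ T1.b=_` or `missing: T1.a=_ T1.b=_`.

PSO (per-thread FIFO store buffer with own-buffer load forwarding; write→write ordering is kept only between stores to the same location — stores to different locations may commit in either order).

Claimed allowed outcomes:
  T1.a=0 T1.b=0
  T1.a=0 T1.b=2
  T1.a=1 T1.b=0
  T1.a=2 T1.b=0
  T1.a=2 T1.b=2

outcome vector order: (T1.a,T1.b)
[PSO] allowed = {<0 0>, <0 2>, <1 0>, <1 2>, <2 0>, <2 2>}
PSO∖claimed = {<1 2>}

missing: T1.a=1 T1.b=2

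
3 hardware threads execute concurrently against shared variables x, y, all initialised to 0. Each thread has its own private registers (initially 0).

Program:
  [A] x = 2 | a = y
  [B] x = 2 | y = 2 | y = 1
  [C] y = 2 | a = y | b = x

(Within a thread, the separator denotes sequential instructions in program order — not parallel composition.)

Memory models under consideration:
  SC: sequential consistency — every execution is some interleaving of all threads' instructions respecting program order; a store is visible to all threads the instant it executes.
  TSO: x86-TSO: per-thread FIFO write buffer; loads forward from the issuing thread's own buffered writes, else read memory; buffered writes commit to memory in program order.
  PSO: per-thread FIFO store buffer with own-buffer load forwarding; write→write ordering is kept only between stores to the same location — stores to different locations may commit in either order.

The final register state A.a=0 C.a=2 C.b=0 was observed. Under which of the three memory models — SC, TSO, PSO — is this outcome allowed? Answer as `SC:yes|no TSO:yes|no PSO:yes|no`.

outcome vector order: (A.a,C.a,C.b)
[SC] allowed = {012; 022; 112; 120; 122; 212; 220; 222}
[TSO] allowed = {012; 020; 022; 112; 120; 122; 212; 220; 222}
[PSO] allowed = {010; 012; 020; 022; 110; 112; 120; 122; 210; 212; 220; 222}
target 020 ∈ {TSO,PSO}

SC:no TSO:yes PSO:yes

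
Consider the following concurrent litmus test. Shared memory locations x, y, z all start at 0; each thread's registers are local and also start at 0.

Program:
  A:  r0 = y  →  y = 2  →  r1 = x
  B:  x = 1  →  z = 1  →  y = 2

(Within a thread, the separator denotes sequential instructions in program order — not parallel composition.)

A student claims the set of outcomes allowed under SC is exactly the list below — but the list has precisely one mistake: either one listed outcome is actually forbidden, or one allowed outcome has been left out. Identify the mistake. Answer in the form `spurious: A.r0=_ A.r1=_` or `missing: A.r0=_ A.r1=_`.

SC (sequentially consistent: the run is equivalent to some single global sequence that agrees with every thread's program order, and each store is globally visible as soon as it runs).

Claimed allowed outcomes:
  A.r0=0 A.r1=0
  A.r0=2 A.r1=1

missing: A.r0=0 A.r1=1

outcome vector order: (A.r0,A.r1)
under SC → <0 0>; <0 1>; <2 1>
SC∖claimed = {<0 1>}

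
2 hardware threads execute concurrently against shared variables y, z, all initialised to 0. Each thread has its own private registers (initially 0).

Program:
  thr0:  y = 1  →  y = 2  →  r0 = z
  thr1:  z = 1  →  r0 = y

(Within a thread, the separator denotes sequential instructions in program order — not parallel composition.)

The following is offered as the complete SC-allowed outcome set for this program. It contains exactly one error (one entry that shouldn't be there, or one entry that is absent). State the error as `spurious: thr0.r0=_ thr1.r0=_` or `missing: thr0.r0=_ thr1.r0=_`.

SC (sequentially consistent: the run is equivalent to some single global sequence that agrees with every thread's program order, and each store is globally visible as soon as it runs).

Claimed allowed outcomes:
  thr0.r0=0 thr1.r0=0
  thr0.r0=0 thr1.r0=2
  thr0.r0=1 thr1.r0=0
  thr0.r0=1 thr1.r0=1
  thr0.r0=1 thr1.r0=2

outcome vector order: (thr0.r0,thr1.r0)
under SC → (0,2); (1,0); (1,1); (1,2)
claimed∖SC = {(0,0)}

spurious: thr0.r0=0 thr1.r0=0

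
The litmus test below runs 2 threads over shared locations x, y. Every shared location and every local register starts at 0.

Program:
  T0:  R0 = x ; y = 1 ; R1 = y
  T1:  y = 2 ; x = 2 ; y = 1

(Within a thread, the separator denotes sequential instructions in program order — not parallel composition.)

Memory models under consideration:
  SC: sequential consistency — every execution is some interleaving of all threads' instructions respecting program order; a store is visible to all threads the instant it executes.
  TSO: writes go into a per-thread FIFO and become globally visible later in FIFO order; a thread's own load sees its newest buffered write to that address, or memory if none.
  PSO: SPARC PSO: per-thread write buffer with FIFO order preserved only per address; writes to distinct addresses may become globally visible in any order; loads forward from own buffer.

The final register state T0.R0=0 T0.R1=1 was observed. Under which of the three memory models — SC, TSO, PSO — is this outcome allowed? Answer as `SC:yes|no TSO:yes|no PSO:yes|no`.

SC:yes TSO:yes PSO:yes

outcome vector order: (T0.R0,T0.R1)
SC (3): (0,1) (0,2) (2,1)
TSO (3): (0,1) (0,2) (2,1)
PSO (4): (0,1) (0,2) (2,1) (2,2)
target (0,1) ∈ {SC,TSO,PSO}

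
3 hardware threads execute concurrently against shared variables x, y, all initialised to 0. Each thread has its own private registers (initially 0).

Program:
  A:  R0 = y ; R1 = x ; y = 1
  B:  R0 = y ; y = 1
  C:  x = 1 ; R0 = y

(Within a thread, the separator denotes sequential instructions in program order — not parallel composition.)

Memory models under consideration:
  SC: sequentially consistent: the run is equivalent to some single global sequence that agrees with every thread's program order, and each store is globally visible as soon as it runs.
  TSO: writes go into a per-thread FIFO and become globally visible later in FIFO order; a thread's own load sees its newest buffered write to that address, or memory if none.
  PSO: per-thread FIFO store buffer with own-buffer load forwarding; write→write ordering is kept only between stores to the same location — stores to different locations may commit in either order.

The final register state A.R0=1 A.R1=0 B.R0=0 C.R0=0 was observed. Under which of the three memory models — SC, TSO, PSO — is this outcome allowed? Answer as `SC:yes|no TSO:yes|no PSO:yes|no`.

SC:no TSO:yes PSO:yes

outcome vector order: (A.R0,A.R1,B.R0,C.R0)
SC: 11 outcomes — {0000, 0001, 0010, 0011, 0100, 0101, 0110, 0111, 1001, 1100, 1101}
TSO: 12 outcomes — {0000, 0001, 0010, 0011, 0100, 0101, 0110, 0111, 1000, 1001, 1100, 1101}
PSO: 12 outcomes — {0000, 0001, 0010, 0011, 0100, 0101, 0110, 0111, 1000, 1001, 1100, 1101}
target 1000 ∈ {TSO,PSO}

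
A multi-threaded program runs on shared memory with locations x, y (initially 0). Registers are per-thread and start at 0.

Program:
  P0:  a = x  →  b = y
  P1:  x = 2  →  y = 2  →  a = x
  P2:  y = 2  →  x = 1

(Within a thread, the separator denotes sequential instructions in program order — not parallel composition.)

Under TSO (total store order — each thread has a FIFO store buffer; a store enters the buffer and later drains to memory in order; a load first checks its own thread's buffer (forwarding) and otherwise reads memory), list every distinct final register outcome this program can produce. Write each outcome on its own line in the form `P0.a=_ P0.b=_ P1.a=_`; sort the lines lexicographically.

P0.a=0 P0.b=0 P1.a=1
P0.a=0 P0.b=0 P1.a=2
P0.a=0 P0.b=2 P1.a=1
P0.a=0 P0.b=2 P1.a=2
P0.a=1 P0.b=2 P1.a=1
P0.a=1 P0.b=2 P1.a=2
P0.a=2 P0.b=0 P1.a=1
P0.a=2 P0.b=0 P1.a=2
P0.a=2 P0.b=2 P1.a=1
P0.a=2 P0.b=2 P1.a=2

outcome vector order: (P0.a,P0.b,P1.a)
|TSO outcomes| = 10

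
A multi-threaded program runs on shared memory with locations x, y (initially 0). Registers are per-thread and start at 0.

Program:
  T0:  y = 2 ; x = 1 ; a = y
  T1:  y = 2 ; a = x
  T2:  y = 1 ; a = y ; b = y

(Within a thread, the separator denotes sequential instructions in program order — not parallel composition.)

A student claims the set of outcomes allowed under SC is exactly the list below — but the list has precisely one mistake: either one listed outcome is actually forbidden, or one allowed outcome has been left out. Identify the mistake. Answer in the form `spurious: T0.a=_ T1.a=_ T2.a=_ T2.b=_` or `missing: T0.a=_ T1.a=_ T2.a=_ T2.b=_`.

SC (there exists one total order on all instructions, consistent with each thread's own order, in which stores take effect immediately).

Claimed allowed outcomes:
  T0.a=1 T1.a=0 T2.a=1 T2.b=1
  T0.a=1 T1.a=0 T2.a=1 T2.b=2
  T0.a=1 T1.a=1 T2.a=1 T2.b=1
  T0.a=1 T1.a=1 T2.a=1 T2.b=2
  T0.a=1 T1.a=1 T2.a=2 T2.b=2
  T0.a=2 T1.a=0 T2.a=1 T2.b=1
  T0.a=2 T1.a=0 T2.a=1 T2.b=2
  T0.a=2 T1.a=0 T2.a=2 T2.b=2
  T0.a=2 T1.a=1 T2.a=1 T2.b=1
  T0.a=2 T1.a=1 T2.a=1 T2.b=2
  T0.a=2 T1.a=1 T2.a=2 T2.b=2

outcome vector order: (T0.a,T1.a,T2.a,T2.b)
SC: 10 outcomes — {<1 0 1 1>, <1 1 1 1>, <1 1 1 2>, <1 1 2 2>, <2 0 1 1>, <2 0 1 2>, <2 0 2 2>, <2 1 1 1>, <2 1 1 2>, <2 1 2 2>}
claimed∖SC = {<1 0 1 2>}

spurious: T0.a=1 T1.a=0 T2.a=1 T2.b=2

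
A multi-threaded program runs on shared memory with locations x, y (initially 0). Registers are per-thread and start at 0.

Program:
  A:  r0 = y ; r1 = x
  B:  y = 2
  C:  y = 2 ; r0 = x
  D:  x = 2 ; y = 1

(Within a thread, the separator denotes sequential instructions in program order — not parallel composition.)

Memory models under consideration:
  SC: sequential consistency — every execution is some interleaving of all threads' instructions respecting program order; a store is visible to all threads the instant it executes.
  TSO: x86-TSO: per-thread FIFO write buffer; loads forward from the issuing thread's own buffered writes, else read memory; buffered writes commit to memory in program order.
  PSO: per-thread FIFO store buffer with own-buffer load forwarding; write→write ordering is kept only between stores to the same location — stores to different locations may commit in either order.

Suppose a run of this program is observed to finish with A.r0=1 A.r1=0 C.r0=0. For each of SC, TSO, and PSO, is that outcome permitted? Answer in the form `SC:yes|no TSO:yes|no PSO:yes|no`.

outcome vector order: (A.r0,A.r1,C.r0)
under SC → (0,0,0), (0,0,2), (0,2,0), (0,2,2), (1,2,0), (1,2,2), (2,0,0), (2,0,2), (2,2,0), (2,2,2)
under TSO → (0,0,0), (0,0,2), (0,2,0), (0,2,2), (1,2,0), (1,2,2), (2,0,0), (2,0,2), (2,2,0), (2,2,2)
under PSO → (0,0,0), (0,0,2), (0,2,0), (0,2,2), (1,0,0), (1,0,2), (1,2,0), (1,2,2), (2,0,0), (2,0,2), (2,2,0), (2,2,2)
target (1,0,0) ∈ {PSO}

SC:no TSO:no PSO:yes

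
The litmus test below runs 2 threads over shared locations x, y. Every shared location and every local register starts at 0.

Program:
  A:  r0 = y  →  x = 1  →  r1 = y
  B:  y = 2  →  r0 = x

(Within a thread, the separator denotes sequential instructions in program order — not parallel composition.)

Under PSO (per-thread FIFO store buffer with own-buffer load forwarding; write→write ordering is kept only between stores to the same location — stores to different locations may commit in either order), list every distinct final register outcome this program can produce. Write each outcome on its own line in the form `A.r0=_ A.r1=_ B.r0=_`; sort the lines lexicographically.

outcome vector order: (A.r0,A.r1,B.r0)
|PSO outcomes| = 6

A.r0=0 A.r1=0 B.r0=0
A.r0=0 A.r1=0 B.r0=1
A.r0=0 A.r1=2 B.r0=0
A.r0=0 A.r1=2 B.r0=1
A.r0=2 A.r1=2 B.r0=0
A.r0=2 A.r1=2 B.r0=1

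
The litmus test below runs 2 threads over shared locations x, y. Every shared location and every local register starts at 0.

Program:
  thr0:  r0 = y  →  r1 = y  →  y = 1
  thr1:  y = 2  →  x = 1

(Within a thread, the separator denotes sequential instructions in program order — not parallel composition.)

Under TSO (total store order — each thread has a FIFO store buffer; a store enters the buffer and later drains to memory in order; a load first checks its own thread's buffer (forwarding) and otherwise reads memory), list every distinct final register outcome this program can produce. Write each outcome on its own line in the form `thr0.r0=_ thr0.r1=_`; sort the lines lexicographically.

thr0.r0=0 thr0.r1=0
thr0.r0=0 thr0.r1=2
thr0.r0=2 thr0.r1=2

outcome vector order: (thr0.r0,thr0.r1)
|TSO outcomes| = 3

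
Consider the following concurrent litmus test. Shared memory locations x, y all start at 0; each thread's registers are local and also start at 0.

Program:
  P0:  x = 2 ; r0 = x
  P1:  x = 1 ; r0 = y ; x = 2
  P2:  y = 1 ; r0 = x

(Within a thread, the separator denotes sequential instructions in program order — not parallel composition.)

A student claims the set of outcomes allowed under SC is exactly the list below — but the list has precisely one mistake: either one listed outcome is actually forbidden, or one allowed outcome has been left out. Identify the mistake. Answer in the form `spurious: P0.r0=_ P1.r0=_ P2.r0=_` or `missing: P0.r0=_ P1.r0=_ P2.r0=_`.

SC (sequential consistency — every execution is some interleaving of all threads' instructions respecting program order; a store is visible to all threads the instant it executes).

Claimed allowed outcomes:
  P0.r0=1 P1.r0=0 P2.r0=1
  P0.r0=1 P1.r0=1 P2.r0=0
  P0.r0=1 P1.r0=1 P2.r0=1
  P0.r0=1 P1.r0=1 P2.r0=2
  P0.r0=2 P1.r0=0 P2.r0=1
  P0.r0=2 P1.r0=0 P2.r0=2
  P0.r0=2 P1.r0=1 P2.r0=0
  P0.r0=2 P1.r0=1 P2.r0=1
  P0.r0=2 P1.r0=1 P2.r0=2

outcome vector order: (P0.r0,P1.r0,P2.r0)
under SC → 101 102 110 111 112 201 202 210 211 212
SC∖claimed = {102}

missing: P0.r0=1 P1.r0=0 P2.r0=2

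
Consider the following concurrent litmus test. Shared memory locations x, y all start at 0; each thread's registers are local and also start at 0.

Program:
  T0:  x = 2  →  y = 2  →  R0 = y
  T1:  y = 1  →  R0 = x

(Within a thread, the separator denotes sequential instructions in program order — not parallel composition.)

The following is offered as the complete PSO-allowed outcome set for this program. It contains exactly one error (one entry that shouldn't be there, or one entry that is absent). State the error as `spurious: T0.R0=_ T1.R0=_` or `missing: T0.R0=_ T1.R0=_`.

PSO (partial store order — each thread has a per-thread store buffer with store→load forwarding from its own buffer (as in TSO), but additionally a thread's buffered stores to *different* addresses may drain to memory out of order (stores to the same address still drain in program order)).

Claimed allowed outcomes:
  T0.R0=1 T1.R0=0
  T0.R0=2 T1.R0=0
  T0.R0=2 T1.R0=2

outcome vector order: (T0.R0,T1.R0)
PSO (4): 10 12 20 22
PSO∖claimed = {12}

missing: T0.R0=1 T1.R0=2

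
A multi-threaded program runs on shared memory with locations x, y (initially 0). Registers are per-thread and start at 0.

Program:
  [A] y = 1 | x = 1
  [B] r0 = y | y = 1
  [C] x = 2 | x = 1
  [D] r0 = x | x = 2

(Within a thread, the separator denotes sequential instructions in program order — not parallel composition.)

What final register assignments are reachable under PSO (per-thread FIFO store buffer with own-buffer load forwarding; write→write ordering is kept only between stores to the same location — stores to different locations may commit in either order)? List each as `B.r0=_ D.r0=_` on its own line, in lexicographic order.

outcome vector order: (B.r0,D.r0)
|PSO outcomes| = 6

B.r0=0 D.r0=0
B.r0=0 D.r0=1
B.r0=0 D.r0=2
B.r0=1 D.r0=0
B.r0=1 D.r0=1
B.r0=1 D.r0=2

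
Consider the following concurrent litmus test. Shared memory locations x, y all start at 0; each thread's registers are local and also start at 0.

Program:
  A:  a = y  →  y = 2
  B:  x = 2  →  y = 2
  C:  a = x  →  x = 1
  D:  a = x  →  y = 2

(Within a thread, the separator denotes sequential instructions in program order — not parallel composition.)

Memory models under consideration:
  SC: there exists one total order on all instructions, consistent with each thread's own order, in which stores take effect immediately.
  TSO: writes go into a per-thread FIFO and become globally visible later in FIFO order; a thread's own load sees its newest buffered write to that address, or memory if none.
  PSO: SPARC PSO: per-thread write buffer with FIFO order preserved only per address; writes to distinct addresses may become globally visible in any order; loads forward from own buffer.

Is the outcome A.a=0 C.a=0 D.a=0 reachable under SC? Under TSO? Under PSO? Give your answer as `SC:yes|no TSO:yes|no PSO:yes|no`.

SC:yes TSO:yes PSO:yes

outcome vector order: (A.a,C.a,D.a)
SC: 12 outcomes — {0/0/0 0/0/1 0/0/2 0/2/0 0/2/1 0/2/2 2/0/0 2/0/1 2/0/2 2/2/0 2/2/1 2/2/2}
TSO: 12 outcomes — {0/0/0 0/0/1 0/0/2 0/2/0 0/2/1 0/2/2 2/0/0 2/0/1 2/0/2 2/2/0 2/2/1 2/2/2}
PSO: 12 outcomes — {0/0/0 0/0/1 0/0/2 0/2/0 0/2/1 0/2/2 2/0/0 2/0/1 2/0/2 2/2/0 2/2/1 2/2/2}
target 0/0/0 ∈ {SC,TSO,PSO}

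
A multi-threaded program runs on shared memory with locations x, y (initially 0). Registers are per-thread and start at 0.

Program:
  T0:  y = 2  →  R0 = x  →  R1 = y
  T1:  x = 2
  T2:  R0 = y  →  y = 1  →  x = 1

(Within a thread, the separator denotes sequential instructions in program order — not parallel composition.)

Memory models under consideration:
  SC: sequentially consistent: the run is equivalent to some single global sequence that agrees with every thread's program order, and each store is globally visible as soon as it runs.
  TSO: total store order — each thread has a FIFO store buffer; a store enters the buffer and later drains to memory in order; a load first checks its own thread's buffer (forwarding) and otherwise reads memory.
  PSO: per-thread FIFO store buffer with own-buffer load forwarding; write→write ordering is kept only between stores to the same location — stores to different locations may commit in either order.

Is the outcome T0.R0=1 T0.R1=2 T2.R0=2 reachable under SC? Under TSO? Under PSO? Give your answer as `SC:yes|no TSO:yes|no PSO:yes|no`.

outcome vector order: (T0.R0,T0.R1,T2.R0)
SC: 11 outcomes — {<0 1 0> <0 1 2> <0 2 0> <0 2 2> <1 1 0> <1 1 2> <1 2 0> <2 1 0> <2 1 2> <2 2 0> <2 2 2>}
TSO: 11 outcomes — {<0 1 0> <0 1 2> <0 2 0> <0 2 2> <1 1 0> <1 1 2> <1 2 0> <2 1 0> <2 1 2> <2 2 0> <2 2 2>}
PSO: 12 outcomes — {<0 1 0> <0 1 2> <0 2 0> <0 2 2> <1 1 0> <1 1 2> <1 2 0> <1 2 2> <2 1 0> <2 1 2> <2 2 0> <2 2 2>}
target <1 2 2> ∈ {PSO}

SC:no TSO:no PSO:yes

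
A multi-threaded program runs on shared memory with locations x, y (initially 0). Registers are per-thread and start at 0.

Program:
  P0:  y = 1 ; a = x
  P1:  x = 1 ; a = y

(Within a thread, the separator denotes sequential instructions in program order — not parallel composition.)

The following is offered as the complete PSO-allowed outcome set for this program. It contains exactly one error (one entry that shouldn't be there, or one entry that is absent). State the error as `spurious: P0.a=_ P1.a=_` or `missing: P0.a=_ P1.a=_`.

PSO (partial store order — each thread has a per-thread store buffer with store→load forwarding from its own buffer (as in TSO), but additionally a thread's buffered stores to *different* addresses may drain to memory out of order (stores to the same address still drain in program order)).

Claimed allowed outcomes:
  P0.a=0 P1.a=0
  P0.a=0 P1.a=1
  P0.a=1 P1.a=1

missing: P0.a=1 P1.a=0

outcome vector order: (P0.a,P1.a)
[PSO] allowed = {00, 01, 10, 11}
PSO∖claimed = {10}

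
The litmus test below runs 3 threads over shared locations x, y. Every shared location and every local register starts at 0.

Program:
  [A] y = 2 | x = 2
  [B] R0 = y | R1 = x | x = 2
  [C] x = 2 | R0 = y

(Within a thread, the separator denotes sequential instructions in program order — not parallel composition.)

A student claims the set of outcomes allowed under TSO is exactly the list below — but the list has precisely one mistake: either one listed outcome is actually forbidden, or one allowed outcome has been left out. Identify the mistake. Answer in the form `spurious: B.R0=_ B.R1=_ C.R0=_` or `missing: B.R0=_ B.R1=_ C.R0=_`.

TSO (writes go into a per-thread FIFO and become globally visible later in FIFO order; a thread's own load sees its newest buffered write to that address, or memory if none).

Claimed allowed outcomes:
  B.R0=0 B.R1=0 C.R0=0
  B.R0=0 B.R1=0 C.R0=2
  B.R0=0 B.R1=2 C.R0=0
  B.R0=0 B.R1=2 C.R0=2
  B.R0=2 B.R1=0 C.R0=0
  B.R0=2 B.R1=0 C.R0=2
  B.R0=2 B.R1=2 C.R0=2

missing: B.R0=2 B.R1=2 C.R0=0

outcome vector order: (B.R0,B.R1,C.R0)
TSO: 8 outcomes — {000; 002; 020; 022; 200; 202; 220; 222}
TSO∖claimed = {220}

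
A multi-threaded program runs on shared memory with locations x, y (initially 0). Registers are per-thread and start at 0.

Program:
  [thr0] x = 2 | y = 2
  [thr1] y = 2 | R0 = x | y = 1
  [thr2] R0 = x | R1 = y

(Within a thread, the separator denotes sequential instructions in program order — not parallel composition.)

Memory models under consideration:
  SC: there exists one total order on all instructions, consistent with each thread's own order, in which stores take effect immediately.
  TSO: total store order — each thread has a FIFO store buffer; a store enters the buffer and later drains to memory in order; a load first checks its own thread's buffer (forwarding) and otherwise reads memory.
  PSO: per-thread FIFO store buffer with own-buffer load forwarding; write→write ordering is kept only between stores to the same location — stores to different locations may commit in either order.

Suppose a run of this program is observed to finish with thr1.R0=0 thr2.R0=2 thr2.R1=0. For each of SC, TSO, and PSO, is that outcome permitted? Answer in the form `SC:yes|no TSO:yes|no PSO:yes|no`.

outcome vector order: (thr1.R0,thr2.R0,thr2.R1)
SC: 11 outcomes — {<0 0 0>; <0 0 1>; <0 0 2>; <0 2 1>; <0 2 2>; <2 0 0>; <2 0 1>; <2 0 2>; <2 2 0>; <2 2 1>; <2 2 2>}
TSO: 12 outcomes — {<0 0 0>; <0 0 1>; <0 0 2>; <0 2 0>; <0 2 1>; <0 2 2>; <2 0 0>; <2 0 1>; <2 0 2>; <2 2 0>; <2 2 1>; <2 2 2>}
PSO: 12 outcomes — {<0 0 0>; <0 0 1>; <0 0 2>; <0 2 0>; <0 2 1>; <0 2 2>; <2 0 0>; <2 0 1>; <2 0 2>; <2 2 0>; <2 2 1>; <2 2 2>}
target <0 2 0> ∈ {TSO,PSO}

SC:no TSO:yes PSO:yes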